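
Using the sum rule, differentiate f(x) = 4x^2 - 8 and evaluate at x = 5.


Differentiate term by term using power and sum rules:
f(x) = 4x^2 - 8
f'(x) = 8x
Substitute x = 5:
f'(5) = 8 * 5 + 0
= 40 + 0
= 40

40


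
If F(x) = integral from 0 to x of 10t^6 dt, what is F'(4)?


By the Fundamental Theorem of Calculus (Part 1):
If F(x) = integral from 0 to x of f(t) dt, then F'(x) = f(x)
Here f(t) = 10t^6
So F'(x) = 10x^6
Evaluate at x = 4:
F'(4) = 10 * 4^6
= 10 * 4096
= 40960

40960


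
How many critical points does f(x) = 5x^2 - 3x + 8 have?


Find where f'(x) = 0:
f'(x) = 10x - 3
Set f'(x) = 0:
10x - 3 = 0
x = 3 / 10 = 3/10
This is a linear equation in x, so there is exactly one solution.
Number of critical points: 1

1


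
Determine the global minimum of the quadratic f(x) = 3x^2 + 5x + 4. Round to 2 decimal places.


For a quadratic f(x) = ax^2 + bx + c with a > 0, the minimum is at the vertex.
Vertex x-coordinate: x = -b/(2a)
x = -(5) / (2 * 3)
x = -5/6
Substitute back to find the minimum value:
f(-5/6) = 3 * (-5/6)^2 + 5 * (-5/6) + 4
= 25/12 - 25/6 + 4
= 23/12 ≈ 1.92

1.92


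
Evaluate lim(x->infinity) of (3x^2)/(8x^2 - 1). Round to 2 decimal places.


For limits at infinity with equal-degree polynomials,
we compare leading coefficients.
Numerator leading term: 3x^2
Denominator leading term: 8x^2
Divide both by x^2:
lim = (3) / (8 - 1/x^2)
As x -> infinity, the 1/x and 1/x^2 terms vanish:
= 3/8 ≈ 0.38

0.38


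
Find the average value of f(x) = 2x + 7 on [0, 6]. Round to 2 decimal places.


Average value = 1/(b-a) * integral from a to b of f(x) dx
First compute the integral of 2x + 7:
F(x) = x^2 + 7x
F(6) = 1 * 36 + 7 * 6 = 78
F(0) = 1 * 0 + 7 * 0 = 0
Integral = 78 - 0 = 78
Average = 78 / (6 - 0) = 78 / 6
= 13 = 13.00

13.00


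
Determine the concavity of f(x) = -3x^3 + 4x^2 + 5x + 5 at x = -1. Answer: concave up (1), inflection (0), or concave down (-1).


Concavity is determined by the sign of f''(x).
f(x) = -3x^3 + 4x^2 + 5x + 5
f'(x) = -9x^2 + 8x + 5
f''(x) = -18x + 8
f''(-1) = -18 * (-1) + 8
= 18 + 8
= 26
Since f''(-1) > 0, the function is concave up (1)

1


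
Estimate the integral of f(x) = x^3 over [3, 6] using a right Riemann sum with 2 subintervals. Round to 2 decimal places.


Right Riemann sum uses right endpoints of each subinterval.
Interval: [3, 6], n = 2
dx = (6 - 3) / 2 = 3/2
Right endpoints: [9/2, 6]
f values: [729/8, 216]
Sum = dx * (sum of f values)
= 3/2 * 2457/8
= 7371/16 ≈ 460.69

460.69


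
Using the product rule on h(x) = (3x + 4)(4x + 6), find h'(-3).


Let u(x) = 3x + 4 and v(x) = 4x + 6
u'(x) = 3
v'(x) = 4
Product rule: h'(x) = u'(x)*v(x) + u(x)*v'(x)
= 3 * (4x + 6) + (3x + 4) * 4
At x = -3:
u(-3) = 3 * (-3) + 4 = -5
v(-3) = 4 * (-3) + 6 = -6
h'(-3) = 3 * (-6) + (-5) * 4
= -18 - 20
= -38

-38


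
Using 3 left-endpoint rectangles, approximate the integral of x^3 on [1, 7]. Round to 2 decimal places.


Left Riemann sum uses left endpoints of each subinterval.
Interval: [1, 7], n = 3
dx = (7 - 1) / 3 = 2
Left endpoints: [1, 3, 5]
f values: [1, 27, 125]
Sum = dx * (sum of f values)
= 2 * 153
= 306 = 306.00

306.00


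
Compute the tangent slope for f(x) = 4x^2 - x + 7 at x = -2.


The slope of the tangent line equals f'(x) at the point.
f(x) = 4x^2 - x + 7
f'(x) = 8x - 1
At x = -2:
f'(-2) = 8 * (-2) - 1
= -16 - 1
= -17

-17


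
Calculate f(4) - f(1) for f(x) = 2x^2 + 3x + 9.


Net change = f(b) - f(a)
f(x) = 2x^2 + 3x + 9
Compute f(4):
f(4) = 2 * 4^2 + 3 * 4 + 9
= 32 + 12 + 9
= 53
Compute f(1):
f(1) = 2 * 1^2 + 3 * 1 + 9
= 2 + 3 + 9
= 14
Net change = 53 - 14 = 39

39


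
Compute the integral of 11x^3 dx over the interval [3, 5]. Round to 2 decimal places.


Find the antiderivative of 11x^3:
F(x) = 11/4 * x^4
Apply the Fundamental Theorem of Calculus:
F(5) - F(3)
= 11/4 * 5^4 - 11/4 * 3^4
= 11/4 * (625 - 81)
= 11/4 * 544
= 1496 = 1496.00

1496.00


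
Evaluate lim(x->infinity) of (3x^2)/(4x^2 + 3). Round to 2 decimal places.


For limits at infinity with equal-degree polynomials,
we compare leading coefficients.
Numerator leading term: 3x^2
Denominator leading term: 4x^2
Divide both by x^2:
lim = (3) / (4 + 3/x^2)
As x -> infinity, the 1/x and 1/x^2 terms vanish:
= 3/4 = 0.75

0.75


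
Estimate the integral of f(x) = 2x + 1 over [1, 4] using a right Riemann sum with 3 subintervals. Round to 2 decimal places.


Right Riemann sum uses right endpoints of each subinterval.
Interval: [1, 4], n = 3
dx = (4 - 1) / 3 = 1
Right endpoints: [2, 3, 4]
f values: [5, 7, 9]
Sum = dx * (sum of f values)
= 1 * 21
= 21 = 21.00

21.00


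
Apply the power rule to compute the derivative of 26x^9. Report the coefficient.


We apply the power rule: d/dx [ax^n] = a*n * x^(n-1)
d/dx [26x^9]
= 26 * 9 * x^(9-1)
= 234x^8
The coefficient is 234

234


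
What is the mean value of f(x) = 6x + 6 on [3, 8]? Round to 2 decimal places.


Average value = 1/(b-a) * integral from a to b of f(x) dx
First compute the integral of 6x + 6:
F(x) = 3x^2 + 6x
F(8) = 3 * 64 + 6 * 8 = 240
F(3) = 3 * 9 + 6 * 3 = 45
Integral = 240 - 45 = 195
Average = 195 / (8 - 3) = 195 / 5
= 39 = 39.00

39.00


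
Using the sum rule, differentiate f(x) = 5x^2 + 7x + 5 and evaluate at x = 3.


Differentiate term by term using power and sum rules:
f(x) = 5x^2 + 7x + 5
f'(x) = 10x + 7
Substitute x = 3:
f'(3) = 10 * 3 + 7
= 30 + 7
= 37

37


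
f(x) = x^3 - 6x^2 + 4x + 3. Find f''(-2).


First derivative:
f'(x) = 3x^2 - 12x + 4
Second derivative:
f''(x) = 6x - 12
Substitute x = -2:
f''(-2) = 6 * (-2) - 12
= -12 - 12
= -24

-24


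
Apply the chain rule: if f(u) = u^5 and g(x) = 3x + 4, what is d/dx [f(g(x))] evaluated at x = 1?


Using the chain rule: (f(g(x)))' = f'(g(x)) * g'(x)
First, find g(1):
g(1) = 3 * 1 + 4 = 7
Next, f'(u) = 5u^4
And g'(x) = 3
So f'(g(1)) * g'(1)
= 5 * 7^4 * 3
= 5 * 2401 * 3
= 36015

36015


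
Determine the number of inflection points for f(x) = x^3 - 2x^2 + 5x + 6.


Inflection points occur where f''(x) = 0 and concavity changes.
f(x) = x^3 - 2x^2 + 5x + 6
f'(x) = 3x^2 - 4x + 5
f''(x) = 6x - 4
Set f''(x) = 0:
6x - 4 = 0
x = 4 / 6 = 2/3
Since f''(x) is linear (degree 1), it changes sign at this point.
Therefore there is exactly 1 inflection point.

1


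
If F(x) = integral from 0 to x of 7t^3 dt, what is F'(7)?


By the Fundamental Theorem of Calculus (Part 1):
If F(x) = integral from 0 to x of f(t) dt, then F'(x) = f(x)
Here f(t) = 7t^3
So F'(x) = 7x^3
Evaluate at x = 7:
F'(7) = 7 * 7^3
= 7 * 343
= 2401

2401


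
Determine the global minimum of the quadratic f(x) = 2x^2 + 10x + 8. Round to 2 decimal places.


For a quadratic f(x) = ax^2 + bx + c with a > 0, the minimum is at the vertex.
Vertex x-coordinate: x = -b/(2a)
x = -(10) / (2 * 2)
x = -10/4 = -5/2
Substitute back to find the minimum value:
f(-5/2) = 2 * (-5/2)^2 + 10 * (-5/2) + 8
= 25/2 - 25 + 8
= -9/2 = -4.50

-4.50


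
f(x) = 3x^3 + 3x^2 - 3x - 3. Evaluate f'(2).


Differentiate f(x) = 3x^3 + 3x^2 - 3x - 3 term by term:
f'(x) = 9x^2 + 6x - 3
Substitute x = 2:
f'(2) = 9 * 2^2 + 6 * 2 - 3
= 36 + 12 - 3
= 45

45


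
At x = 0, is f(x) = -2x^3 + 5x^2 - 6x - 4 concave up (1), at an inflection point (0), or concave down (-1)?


Concavity is determined by the sign of f''(x).
f(x) = -2x^3 + 5x^2 - 6x - 4
f'(x) = -6x^2 + 10x - 6
f''(x) = -12x + 10
f''(0) = -12 * 0 + 10
= 0 + 10
= 10
Since f''(0) > 0, the function is concave up (1)

1


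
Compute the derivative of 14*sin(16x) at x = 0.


Apply the chain rule to differentiate 14*sin(16x):
d/dx [14*sin(16x)]
= 14 * cos(16x) * d/dx(16x)
= 14 * 16 * cos(16x)
= 224 * cos(16x)
Evaluate at x = 0:
= 224 * cos(0)
= 224 * 1
= 224

224


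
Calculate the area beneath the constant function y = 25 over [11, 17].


The area under a constant function y = 25 is a rectangle.
Width = 17 - 11 = 6
Height = 25
Area = width * height
= 6 * 25
= 150

150


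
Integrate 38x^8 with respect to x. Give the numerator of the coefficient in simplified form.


Apply the power rule for integration:
integral of ax^n dx = a/(n+1) * x^(n+1) + C
integral of 38x^8 dx
= 38/9 * x^9 + C
The coefficient in lowest terms is 38/9, and its numerator is 38

38


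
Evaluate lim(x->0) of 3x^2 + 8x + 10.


Since polynomials are continuous, we use direct substitution.
lim(x->0) of 3x^2 + 8x + 10
= 3 * 0^2 + 8 * 0 + 10
= 0 + 0 + 10
= 10

10


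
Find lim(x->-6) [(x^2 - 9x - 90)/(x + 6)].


Direct substitution gives 0/0, so we factor the numerator.
Factor: (x^2 - 9x - 90) = (x + 6)(x - 15)
Cancel the common factor (x + 6):
(x^2 - 9x - 90)/(x + 6) = (x - 15)
Now substitute x = -6:
= (-6) - (15) = -21

-21


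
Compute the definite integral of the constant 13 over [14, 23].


The integral of a constant k over [a, b] equals k * (b - a).
integral from 14 to 23 of 13 dx
= 13 * (23 - 14)
= 13 * 9
= 117

117


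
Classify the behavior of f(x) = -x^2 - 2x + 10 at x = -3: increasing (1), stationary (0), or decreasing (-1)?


Compute f'(x) to determine behavior:
f'(x) = -2x - 2
f'(-3) = -2 * (-3) - 2
= 6 - 2
= 4
Since f'(-3) > 0, the function is increasing (1)

1


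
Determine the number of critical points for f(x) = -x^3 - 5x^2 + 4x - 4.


Find where f'(x) = 0:
f(x) = -x^3 - 5x^2 + 4x - 4
f'(x) = -3x^2 - 10x + 4
This is a quadratic in x. Use the discriminant to count real roots.
Discriminant = (-10)^2 - 4 * (-3) * 4
= 100 - (-48)
= 148
Since discriminant > 0, f'(x) = 0 has 2 real solutions.
Number of critical points: 2

2


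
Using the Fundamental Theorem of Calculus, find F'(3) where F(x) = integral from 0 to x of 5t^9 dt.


By the Fundamental Theorem of Calculus (Part 1):
If F(x) = integral from 0 to x of f(t) dt, then F'(x) = f(x)
Here f(t) = 5t^9
So F'(x) = 5x^9
Evaluate at x = 3:
F'(3) = 5 * 3^9
= 5 * 19683
= 98415

98415


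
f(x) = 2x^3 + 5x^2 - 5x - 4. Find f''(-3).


First derivative:
f'(x) = 6x^2 + 10x - 5
Second derivative:
f''(x) = 12x + 10
Substitute x = -3:
f''(-3) = 12 * (-3) + 10
= -36 + 10
= -26

-26


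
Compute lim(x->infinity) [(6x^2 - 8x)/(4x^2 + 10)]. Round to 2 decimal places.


For limits at infinity with equal-degree polynomials,
we compare leading coefficients.
Numerator leading term: 6x^2
Denominator leading term: 4x^2
Divide both by x^2:
lim = (6 - 8/x) / (4 + 10/x^2)
As x -> infinity, the 1/x and 1/x^2 terms vanish:
= 6/4 = 3/2 = 1.50

1.50


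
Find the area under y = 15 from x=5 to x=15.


The area under a constant function y = 15 is a rectangle.
Width = 15 - 5 = 10
Height = 15
Area = width * height
= 10 * 15
= 150

150


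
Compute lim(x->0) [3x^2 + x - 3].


Since polynomials are continuous, we use direct substitution.
lim(x->0) of 3x^2 + x - 3
= 3 * 0^2 + 1 * 0 - 3
= 0 + 0 - 3
= -3

-3


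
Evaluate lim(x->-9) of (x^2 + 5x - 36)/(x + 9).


Direct substitution gives 0/0, so we factor the numerator.
Factor: (x^2 + 5x - 36) = (x + 9)(x - 4)
Cancel the common factor (x + 9):
(x^2 + 5x - 36)/(x + 9) = (x - 4)
Now substitute x = -9:
= (-9) - (4) = -13

-13


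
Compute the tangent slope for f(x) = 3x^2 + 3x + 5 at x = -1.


The slope of the tangent line equals f'(x) at the point.
f(x) = 3x^2 + 3x + 5
f'(x) = 6x + 3
At x = -1:
f'(-1) = 6 * (-1) + 3
= -6 + 3
= -3

-3


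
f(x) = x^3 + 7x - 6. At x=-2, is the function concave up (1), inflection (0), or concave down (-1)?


Concavity is determined by the sign of f''(x).
f(x) = x^3 + 7x - 6
f'(x) = 3x^2 + 7
f''(x) = 6x
f''(-2) = 6 * (-2) + 0
= -12 + 0
= -12
Since f''(-2) < 0, the function is concave down (-1)

-1


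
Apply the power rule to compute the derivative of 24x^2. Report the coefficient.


We apply the power rule: d/dx [ax^n] = a*n * x^(n-1)
d/dx [24x^2]
= 24 * 2 * x^(2-1)
= 48x
The coefficient is 48

48


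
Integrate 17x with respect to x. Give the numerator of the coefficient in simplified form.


Apply the power rule for integration:
integral of ax^n dx = a/(n+1) * x^(n+1) + C
integral of 17x dx
= 17/2 * x^2 + C
The coefficient in lowest terms is 17/2, and its numerator is 17

17


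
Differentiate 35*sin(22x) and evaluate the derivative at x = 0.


Apply the chain rule to differentiate 35*sin(22x):
d/dx [35*sin(22x)]
= 35 * cos(22x) * d/dx(22x)
= 35 * 22 * cos(22x)
= 770 * cos(22x)
Evaluate at x = 0:
= 770 * cos(0)
= 770 * 1
= 770

770


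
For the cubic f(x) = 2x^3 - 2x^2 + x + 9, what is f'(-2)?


Differentiate f(x) = 2x^3 - 2x^2 + x + 9 term by term:
f'(x) = 6x^2 - 4x + 1
Substitute x = -2:
f'(-2) = 6 * (-2)^2 - 4 * (-2) + 1
= 24 + 8 + 1
= 33

33


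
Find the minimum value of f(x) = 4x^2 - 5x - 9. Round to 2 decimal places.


For a quadratic f(x) = ax^2 + bx + c with a > 0, the minimum is at the vertex.
Vertex x-coordinate: x = -b/(2a)
x = -(-5) / (2 * 4)
x = 5/8
Substitute back to find the minimum value:
f(5/8) = 4 * (5/8)^2 - 5 * (5/8) - 9
= 25/16 - 25/8 - 9
= -169/16 ≈ -10.56

-10.56


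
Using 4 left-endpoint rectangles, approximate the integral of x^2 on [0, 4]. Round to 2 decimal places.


Left Riemann sum uses left endpoints of each subinterval.
Interval: [0, 4], n = 4
dx = (4 - 0) / 4 = 1
Left endpoints: [0, 1, 2, 3]
f values: [0, 1, 4, 9]
Sum = dx * (sum of f values)
= 1 * 14
= 14 = 14.00

14.00


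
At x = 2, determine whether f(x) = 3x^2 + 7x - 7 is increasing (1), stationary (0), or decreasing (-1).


Compute f'(x) to determine behavior:
f'(x) = 6x + 7
f'(2) = 6 * 2 + 7
= 12 + 7
= 19
Since f'(2) > 0, the function is increasing (1)

1


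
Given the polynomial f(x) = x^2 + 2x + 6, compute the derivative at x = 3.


Differentiate term by term using power and sum rules:
f(x) = x^2 + 2x + 6
f'(x) = 2x + 2
Substitute x = 3:
f'(3) = 2 * 3 + 2
= 6 + 2
= 8

8


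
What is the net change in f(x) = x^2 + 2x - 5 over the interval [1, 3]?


Net change = f(b) - f(a)
f(x) = x^2 + 2x - 5
Compute f(3):
f(3) = 1 * 3^2 + 2 * 3 - 5
= 9 + 6 - 5
= 10
Compute f(1):
f(1) = 1 * 1^2 + 2 * 1 - 5
= 1 + 2 - 5
= -2
Net change = 10 - (-2) = 12

12


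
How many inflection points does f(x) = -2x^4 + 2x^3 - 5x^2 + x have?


Inflection points occur where f''(x) = 0 and concavity changes.
f(x) = -2x^4 + 2x^3 - 5x^2 + x
f'(x) = -8x^3 + 6x^2 - 10x + 1
f''(x) = -24x^2 + 12x - 10
This is a quadratic in x. Use the discriminant to count real roots.
Discriminant = (12)^2 - 4 * (-24) * (-10)
= 144 - 960
= -816
Since discriminant < 0, f''(x) = 0 has no real solutions.
Number of inflection points: 0

0


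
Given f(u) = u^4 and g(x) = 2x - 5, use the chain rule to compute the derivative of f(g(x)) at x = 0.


Using the chain rule: (f(g(x)))' = f'(g(x)) * g'(x)
First, find g(0):
g(0) = 2 * 0 - 5 = -5
Next, f'(u) = 4u^3
And g'(x) = 2
So f'(g(0)) * g'(0)
= 4 * (-5)^3 * 2
= 4 * (-125) * 2
= -1000

-1000


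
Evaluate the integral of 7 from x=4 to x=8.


The integral of a constant k over [a, b] equals k * (b - a).
integral from 4 to 8 of 7 dx
= 7 * (8 - 4)
= 7 * 4
= 28

28


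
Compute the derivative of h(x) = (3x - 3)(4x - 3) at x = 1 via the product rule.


Let u(x) = 3x - 3 and v(x) = 4x - 3
u'(x) = 3
v'(x) = 4
Product rule: h'(x) = u'(x)*v(x) + u(x)*v'(x)
= 3 * (4x - 3) + (3x - 3) * 4
At x = 1:
u(1) = 3 * 1 - 3 = 0
v(1) = 4 * 1 - 3 = 1
h'(1) = 3 * 1 + 0 * 4
= 3 + 0
= 3

3


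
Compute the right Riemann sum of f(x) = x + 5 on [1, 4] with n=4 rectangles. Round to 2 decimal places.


Right Riemann sum uses right endpoints of each subinterval.
Interval: [1, 4], n = 4
dx = (4 - 1) / 4 = 3/4
Right endpoints: [7/4, 5/2, 13/4, 4]
f values: [27/4, 15/2, 33/4, 9]
Sum = dx * (sum of f values)
= 3/4 * 63/2
= 189/8 ≈ 23.63

23.63


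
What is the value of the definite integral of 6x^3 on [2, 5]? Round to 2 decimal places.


Find the antiderivative of 6x^3:
F(x) = 6/4 * x^4
Apply the Fundamental Theorem of Calculus:
F(5) - F(2)
= 6/4 * 5^4 - 6/4 * 2^4
= 6/4 * (625 - 16)
= 6/4 * 609
= 1827/2 = 913.50

913.50


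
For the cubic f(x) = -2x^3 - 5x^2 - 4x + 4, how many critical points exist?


Find where f'(x) = 0:
f(x) = -2x^3 - 5x^2 - 4x + 4
f'(x) = -6x^2 - 10x - 4
This is a quadratic in x. Use the discriminant to count real roots.
Discriminant = (-10)^2 - 4 * (-6) * (-4)
= 100 - 96
= 4
Since discriminant > 0, f'(x) = 0 has 2 real solutions.
Number of critical points: 2

2


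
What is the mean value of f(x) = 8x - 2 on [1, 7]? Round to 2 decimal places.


Average value = 1/(b-a) * integral from a to b of f(x) dx
First compute the integral of 8x - 2:
F(x) = 4x^2 - 2x
F(7) = 4 * 49 - 2 * 7 = 182
F(1) = 4 * 1 - 2 * 1 = 2
Integral = 182 - 2 = 180
Average = 180 / (7 - 1) = 180 / 6
= 30 = 30.00

30.00


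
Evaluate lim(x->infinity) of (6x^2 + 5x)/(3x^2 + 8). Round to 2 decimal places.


For limits at infinity with equal-degree polynomials,
we compare leading coefficients.
Numerator leading term: 6x^2
Denominator leading term: 3x^2
Divide both by x^2:
lim = (6 + 5/x) / (3 + 8/x^2)
As x -> infinity, the 1/x and 1/x^2 terms vanish:
= 6/3 = 2 = 2.00

2.00


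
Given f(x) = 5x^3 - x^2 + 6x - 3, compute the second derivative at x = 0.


First derivative:
f'(x) = 15x^2 - 2x + 6
Second derivative:
f''(x) = 30x - 2
Substitute x = 0:
f''(0) = 30 * 0 - 2
= 0 - 2
= -2

-2


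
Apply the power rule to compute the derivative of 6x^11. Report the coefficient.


We apply the power rule: d/dx [ax^n] = a*n * x^(n-1)
d/dx [6x^11]
= 6 * 11 * x^(11-1)
= 66x^10
The coefficient is 66

66


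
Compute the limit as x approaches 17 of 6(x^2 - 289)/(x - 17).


Direct substitution gives 0/0, so we factor the numerator.
Factor: 6(x^2 - 289) = 6 * (x - 17)(x + 17)
Cancel the common factor (x - 17):
6(x^2 - 289)/(x - 17) = 6 * (x + 17)
Now substitute x = 17:
= 6 * (17 + 17) = 204

204


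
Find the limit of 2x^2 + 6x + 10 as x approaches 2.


Since polynomials are continuous, we use direct substitution.
lim(x->2) of 2x^2 + 6x + 10
= 2 * 2^2 + 6 * 2 + 10
= 8 + 12 + 10
= 30

30


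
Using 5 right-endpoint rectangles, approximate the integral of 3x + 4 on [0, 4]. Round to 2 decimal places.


Right Riemann sum uses right endpoints of each subinterval.
Interval: [0, 4], n = 5
dx = (4 - 0) / 5 = 4/5
Right endpoints: [4/5, 8/5, 12/5, 16/5, 4]
f values: [32/5, 44/5, 56/5, 68/5, 16]
Sum = dx * (sum of f values)
= 4/5 * 56
= 224/5 = 44.80

44.80


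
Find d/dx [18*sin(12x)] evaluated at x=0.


Apply the chain rule to differentiate 18*sin(12x):
d/dx [18*sin(12x)]
= 18 * cos(12x) * d/dx(12x)
= 18 * 12 * cos(12x)
= 216 * cos(12x)
Evaluate at x = 0:
= 216 * cos(0)
= 216 * 1
= 216

216


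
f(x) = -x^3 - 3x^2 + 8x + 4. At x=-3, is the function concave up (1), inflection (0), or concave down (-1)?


Concavity is determined by the sign of f''(x).
f(x) = -x^3 - 3x^2 + 8x + 4
f'(x) = -3x^2 - 6x + 8
f''(x) = -6x - 6
f''(-3) = -6 * (-3) - 6
= 18 - 6
= 12
Since f''(-3) > 0, the function is concave up (1)

1


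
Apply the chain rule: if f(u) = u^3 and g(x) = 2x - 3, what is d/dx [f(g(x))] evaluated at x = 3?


Using the chain rule: (f(g(x)))' = f'(g(x)) * g'(x)
First, find g(3):
g(3) = 2 * 3 - 3 = 3
Next, f'(u) = 3u^2
And g'(x) = 2
So f'(g(3)) * g'(3)
= 3 * 3^2 * 2
= 3 * 9 * 2
= 54

54


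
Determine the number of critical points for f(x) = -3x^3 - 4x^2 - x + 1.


Find where f'(x) = 0:
f(x) = -3x^3 - 4x^2 - x + 1
f'(x) = -9x^2 - 8x - 1
This is a quadratic in x. Use the discriminant to count real roots.
Discriminant = (-8)^2 - 4 * (-9) * (-1)
= 64 - 36
= 28
Since discriminant > 0, f'(x) = 0 has 2 real solutions.
Number of critical points: 2

2


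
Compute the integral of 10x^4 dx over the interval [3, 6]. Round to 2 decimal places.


Find the antiderivative of 10x^4:
F(x) = 10/5 * x^5
Apply the Fundamental Theorem of Calculus:
F(6) - F(3)
= 10/5 * 6^5 - 10/5 * 3^5
= 10/5 * (7776 - 243)
= 10/5 * 7533
= 15066 = 15066.00

15066.00


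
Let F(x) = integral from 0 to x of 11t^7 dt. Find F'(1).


By the Fundamental Theorem of Calculus (Part 1):
If F(x) = integral from 0 to x of f(t) dt, then F'(x) = f(x)
Here f(t) = 11t^7
So F'(x) = 11x^7
Evaluate at x = 1:
F'(1) = 11 * 1^7
= 11 * 1
= 11

11


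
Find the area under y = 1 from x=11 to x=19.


The area under a constant function y = 1 is a rectangle.
Width = 19 - 11 = 8
Height = 1
Area = width * height
= 8 * 1
= 8

8


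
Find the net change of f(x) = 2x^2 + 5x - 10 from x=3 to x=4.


Net change = f(b) - f(a)
f(x) = 2x^2 + 5x - 10
Compute f(4):
f(4) = 2 * 4^2 + 5 * 4 - 10
= 32 + 20 - 10
= 42
Compute f(3):
f(3) = 2 * 3^2 + 5 * 3 - 10
= 18 + 15 - 10
= 23
Net change = 42 - 23 = 19

19


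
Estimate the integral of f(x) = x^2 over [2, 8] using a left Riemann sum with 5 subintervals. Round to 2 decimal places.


Left Riemann sum uses left endpoints of each subinterval.
Interval: [2, 8], n = 5
dx = (8 - 2) / 5 = 6/5
Left endpoints: [2, 16/5, 22/5, 28/5, 34/5]
f values: [4, 256/25, 484/25, 784/25, 1156/25]
Sum = dx * (sum of f values)
= 6/5 * 556/5
= 3336/25 = 133.44

133.44


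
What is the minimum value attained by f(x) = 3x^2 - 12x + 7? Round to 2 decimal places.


For a quadratic f(x) = ax^2 + bx + c with a > 0, the minimum is at the vertex.
Vertex x-coordinate: x = -b/(2a)
x = -(-12) / (2 * 3)
x = 12/6 = 2
Substitute back to find the minimum value:
f(2) = 3 * 2^2 - 12 * 2 + 7
= 12 - 24 + 7
= -5 = -5.00

-5.00


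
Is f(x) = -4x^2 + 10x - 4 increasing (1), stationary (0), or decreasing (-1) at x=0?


Compute f'(x) to determine behavior:
f'(x) = -8x + 10
f'(0) = -8 * 0 + 10
= 0 + 10
= 10
Since f'(0) > 0, the function is increasing (1)

1


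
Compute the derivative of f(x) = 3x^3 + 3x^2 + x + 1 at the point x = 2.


Differentiate f(x) = 3x^3 + 3x^2 + x + 1 term by term:
f'(x) = 9x^2 + 6x + 1
Substitute x = 2:
f'(2) = 9 * 2^2 + 6 * 2 + 1
= 36 + 12 + 1
= 49

49


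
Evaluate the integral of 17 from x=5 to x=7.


The integral of a constant k over [a, b] equals k * (b - a).
integral from 5 to 7 of 17 dx
= 17 * (7 - 5)
= 17 * 2
= 34

34


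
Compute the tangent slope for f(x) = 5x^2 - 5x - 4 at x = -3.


The slope of the tangent line equals f'(x) at the point.
f(x) = 5x^2 - 5x - 4
f'(x) = 10x - 5
At x = -3:
f'(-3) = 10 * (-3) - 5
= -30 - 5
= -35

-35


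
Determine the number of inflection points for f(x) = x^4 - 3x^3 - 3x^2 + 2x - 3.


Inflection points occur where f''(x) = 0 and concavity changes.
f(x) = x^4 - 3x^3 - 3x^2 + 2x - 3
f'(x) = 4x^3 - 9x^2 - 6x + 2
f''(x) = 12x^2 - 18x - 6
This is a quadratic in x. Use the discriminant to count real roots.
Discriminant = (-18)^2 - 4 * 12 * (-6)
= 324 - (-288)
= 612
Since discriminant > 0, f''(x) = 0 has 2 distinct real solutions.
A quadratic with two distinct real roots changes sign at each root, so concavity changes at both.
Number of inflection points: 2

2


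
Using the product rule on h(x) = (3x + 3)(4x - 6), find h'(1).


Let u(x) = 3x + 3 and v(x) = 4x - 6
u'(x) = 3
v'(x) = 4
Product rule: h'(x) = u'(x)*v(x) + u(x)*v'(x)
= 3 * (4x - 6) + (3x + 3) * 4
At x = 1:
u(1) = 3 * 1 + 3 = 6
v(1) = 4 * 1 - 6 = -2
h'(1) = 3 * (-2) + 6 * 4
= -6 + 24
= 18

18


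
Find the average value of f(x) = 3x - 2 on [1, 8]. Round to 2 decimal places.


Average value = 1/(b-a) * integral from a to b of f(x) dx
First compute the integral of 3x - 2:
F(x) = (3/2)x^2 - 2x
F(8) = 3/2 * 64 - 2 * 8 = 80
F(1) = 3/2 * 1 - 2 * 1 = -1/2
Integral = 80 - (-1/2) = 161/2
Average = (161/2) / (8 - 1) = (161/2) / 7
= 23/2 = 11.50

11.50


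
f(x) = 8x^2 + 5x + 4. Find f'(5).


Differentiate term by term using power and sum rules:
f(x) = 8x^2 + 5x + 4
f'(x) = 16x + 5
Substitute x = 5:
f'(5) = 16 * 5 + 5
= 80 + 5
= 85

85


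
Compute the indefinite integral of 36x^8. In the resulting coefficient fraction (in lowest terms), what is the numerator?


Apply the power rule for integration:
integral of ax^n dx = a/(n+1) * x^(n+1) + C
integral of 36x^8 dx
= 36/9 * x^9 + C
= 4 * x^9 + C
The coefficient in lowest terms is 4 = 4/1, so its numerator is 4

4


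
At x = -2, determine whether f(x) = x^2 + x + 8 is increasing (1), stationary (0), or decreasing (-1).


Compute f'(x) to determine behavior:
f'(x) = 2x + 1
f'(-2) = 2 * (-2) + 1
= -4 + 1
= -3
Since f'(-2) < 0, the function is decreasing (-1)

-1


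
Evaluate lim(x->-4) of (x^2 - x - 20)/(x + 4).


Direct substitution gives 0/0, so we factor the numerator.
Factor: (x^2 - x - 20) = (x + 4)(x - 5)
Cancel the common factor (x + 4):
(x^2 - x - 20)/(x + 4) = (x - 5)
Now substitute x = -4:
= (-4) - (5) = -9

-9


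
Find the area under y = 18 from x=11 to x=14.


The area under a constant function y = 18 is a rectangle.
Width = 14 - 11 = 3
Height = 18
Area = width * height
= 3 * 18
= 54

54


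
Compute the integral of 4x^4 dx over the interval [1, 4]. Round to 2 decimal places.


Find the antiderivative of 4x^4:
F(x) = 4/5 * x^5
Apply the Fundamental Theorem of Calculus:
F(4) - F(1)
= 4/5 * 4^5 - 4/5 * 1^5
= 4/5 * (1024 - 1)
= 4/5 * 1023
= 4092/5 = 818.40

818.40


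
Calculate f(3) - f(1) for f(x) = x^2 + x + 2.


Net change = f(b) - f(a)
f(x) = x^2 + x + 2
Compute f(3):
f(3) = 1 * 3^2 + 1 * 3 + 2
= 9 + 3 + 2
= 14
Compute f(1):
f(1) = 1 * 1^2 + 1 * 1 + 2
= 1 + 1 + 2
= 4
Net change = 14 - 4 = 10

10


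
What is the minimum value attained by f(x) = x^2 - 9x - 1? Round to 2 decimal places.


For a quadratic f(x) = ax^2 + bx + c with a > 0, the minimum is at the vertex.
Vertex x-coordinate: x = -b/(2a)
x = -(-9) / (2 * 1)
x = 9/2
Substitute back to find the minimum value:
f(9/2) = 1 * (9/2)^2 - 9 * (9/2) - 1
= 81/4 - 81/2 - 1
= -85/4 = -21.25

-21.25


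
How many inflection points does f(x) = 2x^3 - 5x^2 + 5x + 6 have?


Inflection points occur where f''(x) = 0 and concavity changes.
f(x) = 2x^3 - 5x^2 + 5x + 6
f'(x) = 6x^2 - 10x + 5
f''(x) = 12x - 10
Set f''(x) = 0:
12x - 10 = 0
x = 10 / 12 = 5/6
Since f''(x) is linear (degree 1), it changes sign at this point.
Therefore there is exactly 1 inflection point.

1


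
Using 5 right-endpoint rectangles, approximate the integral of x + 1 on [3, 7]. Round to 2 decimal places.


Right Riemann sum uses right endpoints of each subinterval.
Interval: [3, 7], n = 5
dx = (7 - 3) / 5 = 4/5
Right endpoints: [19/5, 23/5, 27/5, 31/5, 7]
f values: [24/5, 28/5, 32/5, 36/5, 8]
Sum = dx * (sum of f values)
= 4/5 * 32
= 128/5 = 25.60

25.60


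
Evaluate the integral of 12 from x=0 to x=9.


The integral of a constant k over [a, b] equals k * (b - a).
integral from 0 to 9 of 12 dx
= 12 * (9 - 0)
= 12 * 9
= 108

108


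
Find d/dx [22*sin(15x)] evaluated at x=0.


Apply the chain rule to differentiate 22*sin(15x):
d/dx [22*sin(15x)]
= 22 * cos(15x) * d/dx(15x)
= 22 * 15 * cos(15x)
= 330 * cos(15x)
Evaluate at x = 0:
= 330 * cos(0)
= 330 * 1
= 330

330


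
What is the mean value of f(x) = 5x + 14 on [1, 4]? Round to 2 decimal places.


Average value = 1/(b-a) * integral from a to b of f(x) dx
First compute the integral of 5x + 14:
F(x) = (5/2)x^2 + 14x
F(4) = 5/2 * 16 + 14 * 4 = 96
F(1) = 5/2 * 1 + 14 * 1 = 33/2
Integral = 96 - 33/2 = 159/2
Average = (159/2) / (4 - 1) = (159/2) / 3
= 53/2 = 26.50

26.50


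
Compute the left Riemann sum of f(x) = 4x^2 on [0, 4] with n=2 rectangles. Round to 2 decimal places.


Left Riemann sum uses left endpoints of each subinterval.
Interval: [0, 4], n = 2
dx = (4 - 0) / 2 = 2
Left endpoints: [0, 2]
f values: [0, 16]
Sum = dx * (sum of f values)
= 2 * 16
= 32 = 32.00

32.00


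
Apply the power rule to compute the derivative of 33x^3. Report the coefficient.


We apply the power rule: d/dx [ax^n] = a*n * x^(n-1)
d/dx [33x^3]
= 33 * 3 * x^(3-1)
= 99x^2
The coefficient is 99

99


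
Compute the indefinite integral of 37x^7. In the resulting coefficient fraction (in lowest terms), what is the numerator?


Apply the power rule for integration:
integral of ax^n dx = a/(n+1) * x^(n+1) + C
integral of 37x^7 dx
= 37/8 * x^8 + C
The coefficient in lowest terms is 37/8, and its numerator is 37

37


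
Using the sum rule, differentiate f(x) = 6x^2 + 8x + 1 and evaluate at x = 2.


Differentiate term by term using power and sum rules:
f(x) = 6x^2 + 8x + 1
f'(x) = 12x + 8
Substitute x = 2:
f'(2) = 12 * 2 + 8
= 24 + 8
= 32

32


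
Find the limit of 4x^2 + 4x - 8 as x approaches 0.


Since polynomials are continuous, we use direct substitution.
lim(x->0) of 4x^2 + 4x - 8
= 4 * 0^2 + 4 * 0 - 8
= 0 + 0 - 8
= -8

-8


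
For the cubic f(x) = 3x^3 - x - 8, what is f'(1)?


Differentiate f(x) = 3x^3 - x - 8 term by term:
f'(x) = 9x^2 - 1
Substitute x = 1:
f'(1) = 9 * 1^2 + 0 * 1 - 1
= 9 + 0 - 1
= 8

8


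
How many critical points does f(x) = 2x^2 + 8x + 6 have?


Find where f'(x) = 0:
f'(x) = 4x + 8
Set f'(x) = 0:
4x + 8 = 0
x = -8 / 4 = -2
This is a linear equation in x, so there is exactly one solution.
Number of critical points: 1

1


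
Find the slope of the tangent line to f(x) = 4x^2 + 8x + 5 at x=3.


The slope of the tangent line equals f'(x) at the point.
f(x) = 4x^2 + 8x + 5
f'(x) = 8x + 8
At x = 3:
f'(3) = 8 * 3 + 8
= 24 + 8
= 32

32


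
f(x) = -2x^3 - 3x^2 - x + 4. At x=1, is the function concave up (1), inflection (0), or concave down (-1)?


Concavity is determined by the sign of f''(x).
f(x) = -2x^3 - 3x^2 - x + 4
f'(x) = -6x^2 - 6x - 1
f''(x) = -12x - 6
f''(1) = -12 * 1 - 6
= -12 - 6
= -18
Since f''(1) < 0, the function is concave down (-1)

-1


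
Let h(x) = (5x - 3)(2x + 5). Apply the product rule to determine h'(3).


Let u(x) = 5x - 3 and v(x) = 2x + 5
u'(x) = 5
v'(x) = 2
Product rule: h'(x) = u'(x)*v(x) + u(x)*v'(x)
= 5 * (2x + 5) + (5x - 3) * 2
At x = 3:
u(3) = 5 * 3 - 3 = 12
v(3) = 2 * 3 + 5 = 11
h'(3) = 5 * 11 + 12 * 2
= 55 + 24
= 79

79


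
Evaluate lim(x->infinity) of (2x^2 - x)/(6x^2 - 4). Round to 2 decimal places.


For limits at infinity with equal-degree polynomials,
we compare leading coefficients.
Numerator leading term: 2x^2
Denominator leading term: 6x^2
Divide both by x^2:
lim = (2 - 1/x) / (6 - 4/x^2)
As x -> infinity, the 1/x and 1/x^2 terms vanish:
= 2/6 = 1/3 ≈ 0.33

0.33


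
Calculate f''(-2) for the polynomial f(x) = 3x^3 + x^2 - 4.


First derivative:
f'(x) = 9x^2 + 2x
Second derivative:
f''(x) = 18x + 2
Substitute x = -2:
f''(-2) = 18 * (-2) + 2
= -36 + 2
= -34

-34


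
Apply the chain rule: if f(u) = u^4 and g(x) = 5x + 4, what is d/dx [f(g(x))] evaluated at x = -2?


Using the chain rule: (f(g(x)))' = f'(g(x)) * g'(x)
First, find g(-2):
g(-2) = 5 * (-2) + 4 = -6
Next, f'(u) = 4u^3
And g'(x) = 5
So f'(g(-2)) * g'(-2)
= 4 * (-6)^3 * 5
= 4 * (-216) * 5
= -4320

-4320


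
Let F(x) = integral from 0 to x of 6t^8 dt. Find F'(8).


By the Fundamental Theorem of Calculus (Part 1):
If F(x) = integral from 0 to x of f(t) dt, then F'(x) = f(x)
Here f(t) = 6t^8
So F'(x) = 6x^8
Evaluate at x = 8:
F'(8) = 6 * 8^8
= 6 * 16777216
= 100663296

100663296


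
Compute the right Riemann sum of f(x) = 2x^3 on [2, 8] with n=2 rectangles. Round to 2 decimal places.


Right Riemann sum uses right endpoints of each subinterval.
Interval: [2, 8], n = 2
dx = (8 - 2) / 2 = 3
Right endpoints: [5, 8]
f values: [250, 1024]
Sum = dx * (sum of f values)
= 3 * 1274
= 3822 = 3822.00

3822.00


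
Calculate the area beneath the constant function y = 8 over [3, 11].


The area under a constant function y = 8 is a rectangle.
Width = 11 - 3 = 8
Height = 8
Area = width * height
= 8 * 8
= 64

64


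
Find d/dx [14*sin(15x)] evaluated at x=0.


Apply the chain rule to differentiate 14*sin(15x):
d/dx [14*sin(15x)]
= 14 * cos(15x) * d/dx(15x)
= 14 * 15 * cos(15x)
= 210 * cos(15x)
Evaluate at x = 0:
= 210 * cos(0)
= 210 * 1
= 210

210


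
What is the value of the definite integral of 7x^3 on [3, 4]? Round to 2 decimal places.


Find the antiderivative of 7x^3:
F(x) = 7/4 * x^4
Apply the Fundamental Theorem of Calculus:
F(4) - F(3)
= 7/4 * 4^4 - 7/4 * 3^4
= 7/4 * (256 - 81)
= 7/4 * 175
= 1225/4 = 306.25

306.25


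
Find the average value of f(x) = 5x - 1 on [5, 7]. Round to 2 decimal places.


Average value = 1/(b-a) * integral from a to b of f(x) dx
First compute the integral of 5x - 1:
F(x) = (5/2)x^2 - x
F(7) = 5/2 * 49 - 1 * 7 = 231/2
F(5) = 5/2 * 25 - 1 * 5 = 115/2
Integral = 231/2 - 115/2 = 58
Average = 58 / (7 - 5) = 58 / 2
= 29 = 29.00

29.00


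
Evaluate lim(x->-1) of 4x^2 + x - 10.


Since polynomials are continuous, we use direct substitution.
lim(x->-1) of 4x^2 + x - 10
= 4 * (-1)^2 + 1 * (-1) - 10
= 4 - 1 - 10
= -7

-7


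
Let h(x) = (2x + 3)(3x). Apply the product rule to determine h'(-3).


Let u(x) = 2x + 3 and v(x) = 3x
u'(x) = 2
v'(x) = 3
Product rule: h'(x) = u'(x)*v(x) + u(x)*v'(x)
= 2 * (3x) + (2x + 3) * 3
At x = -3:
u(-3) = 2 * (-3) + 3 = -3
v(-3) = 3 * (-3) + 0 = -9
h'(-3) = 2 * (-9) + (-3) * 3
= -18 - 9
= -27

-27


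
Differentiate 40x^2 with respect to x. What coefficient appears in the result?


We apply the power rule: d/dx [ax^n] = a*n * x^(n-1)
d/dx [40x^2]
= 40 * 2 * x^(2-1)
= 80x
The coefficient is 80

80


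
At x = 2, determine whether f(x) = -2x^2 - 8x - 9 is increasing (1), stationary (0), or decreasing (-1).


Compute f'(x) to determine behavior:
f'(x) = -4x - 8
f'(2) = -4 * 2 - 8
= -8 - 8
= -16
Since f'(2) < 0, the function is decreasing (-1)

-1


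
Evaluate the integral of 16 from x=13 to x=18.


The integral of a constant k over [a, b] equals k * (b - a).
integral from 13 to 18 of 16 dx
= 16 * (18 - 13)
= 16 * 5
= 80

80


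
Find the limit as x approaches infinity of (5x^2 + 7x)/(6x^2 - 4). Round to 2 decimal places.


For limits at infinity with equal-degree polynomials,
we compare leading coefficients.
Numerator leading term: 5x^2
Denominator leading term: 6x^2
Divide both by x^2:
lim = (5 + 7/x) / (6 - 4/x^2)
As x -> infinity, the 1/x and 1/x^2 terms vanish:
= 5/6 ≈ 0.83

0.83


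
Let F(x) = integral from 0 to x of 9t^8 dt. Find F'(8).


By the Fundamental Theorem of Calculus (Part 1):
If F(x) = integral from 0 to x of f(t) dt, then F'(x) = f(x)
Here f(t) = 9t^8
So F'(x) = 9x^8
Evaluate at x = 8:
F'(8) = 9 * 8^8
= 9 * 16777216
= 150994944

150994944


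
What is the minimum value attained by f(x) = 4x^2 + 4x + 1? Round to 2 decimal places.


For a quadratic f(x) = ax^2 + bx + c with a > 0, the minimum is at the vertex.
Vertex x-coordinate: x = -b/(2a)
x = -(4) / (2 * 4)
x = -4/8 = -1/2
Substitute back to find the minimum value:
f(-1/2) = 4 * (-1/2)^2 + 4 * (-1/2) + 1
= 1 - 2 + 1
= 0 = 0.00

0.00


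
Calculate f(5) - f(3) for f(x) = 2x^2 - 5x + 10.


Net change = f(b) - f(a)
f(x) = 2x^2 - 5x + 10
Compute f(5):
f(5) = 2 * 5^2 - 5 * 5 + 10
= 50 - 25 + 10
= 35
Compute f(3):
f(3) = 2 * 3^2 - 5 * 3 + 10
= 18 - 15 + 10
= 13
Net change = 35 - 13 = 22

22


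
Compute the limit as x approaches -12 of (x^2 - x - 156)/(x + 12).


Direct substitution gives 0/0, so we factor the numerator.
Factor: (x^2 - x - 156) = (x + 12)(x - 13)
Cancel the common factor (x + 12):
(x^2 - x - 156)/(x + 12) = (x - 13)
Now substitute x = -12:
= (-12) - (13) = -25

-25


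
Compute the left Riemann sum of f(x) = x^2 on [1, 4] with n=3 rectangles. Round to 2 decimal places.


Left Riemann sum uses left endpoints of each subinterval.
Interval: [1, 4], n = 3
dx = (4 - 1) / 3 = 1
Left endpoints: [1, 2, 3]
f values: [1, 4, 9]
Sum = dx * (sum of f values)
= 1 * 14
= 14 = 14.00

14.00


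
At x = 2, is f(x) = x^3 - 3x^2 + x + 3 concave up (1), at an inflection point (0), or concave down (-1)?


Concavity is determined by the sign of f''(x).
f(x) = x^3 - 3x^2 + x + 3
f'(x) = 3x^2 - 6x + 1
f''(x) = 6x - 6
f''(2) = 6 * 2 - 6
= 12 - 6
= 6
Since f''(2) > 0, the function is concave up (1)

1


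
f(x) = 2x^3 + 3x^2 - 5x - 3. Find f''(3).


First derivative:
f'(x) = 6x^2 + 6x - 5
Second derivative:
f''(x) = 12x + 6
Substitute x = 3:
f''(3) = 12 * 3 + 6
= 36 + 6
= 42

42


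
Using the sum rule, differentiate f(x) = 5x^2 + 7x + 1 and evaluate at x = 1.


Differentiate term by term using power and sum rules:
f(x) = 5x^2 + 7x + 1
f'(x) = 10x + 7
Substitute x = 1:
f'(1) = 10 * 1 + 7
= 10 + 7
= 17

17


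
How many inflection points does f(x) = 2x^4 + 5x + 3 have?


Inflection points occur where f''(x) = 0 and concavity changes.
f(x) = 2x^4 + 5x + 3
f'(x) = 8x^3 + 5
f''(x) = 24x^2
This is a quadratic in x. Use the discriminant to count real roots.
Discriminant = (0)^2 - 4 * 24 * 0
= 0 - 0
= 0
Since discriminant = 0, f''(x) = 0 has a single repeated root.
At a repeated root the quadratic f''(x) touches zero but does not change sign, so concavity does not change.
Number of inflection points: 0

0


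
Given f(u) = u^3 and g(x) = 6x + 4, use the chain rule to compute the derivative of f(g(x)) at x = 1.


Using the chain rule: (f(g(x)))' = f'(g(x)) * g'(x)
First, find g(1):
g(1) = 6 * 1 + 4 = 10
Next, f'(u) = 3u^2
And g'(x) = 6
So f'(g(1)) * g'(1)
= 3 * 10^2 * 6
= 3 * 100 * 6
= 1800

1800


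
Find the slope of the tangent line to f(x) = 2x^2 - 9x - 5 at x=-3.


The slope of the tangent line equals f'(x) at the point.
f(x) = 2x^2 - 9x - 5
f'(x) = 4x - 9
At x = -3:
f'(-3) = 4 * (-3) - 9
= -12 - 9
= -21

-21


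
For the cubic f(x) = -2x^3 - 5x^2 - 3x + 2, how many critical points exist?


Find where f'(x) = 0:
f(x) = -2x^3 - 5x^2 - 3x + 2
f'(x) = -6x^2 - 10x - 3
This is a quadratic in x. Use the discriminant to count real roots.
Discriminant = (-10)^2 - 4 * (-6) * (-3)
= 100 - 72
= 28
Since discriminant > 0, f'(x) = 0 has 2 real solutions.
Number of critical points: 2

2


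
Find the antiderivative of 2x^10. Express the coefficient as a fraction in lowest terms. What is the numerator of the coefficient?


Apply the power rule for integration:
integral of ax^n dx = a/(n+1) * x^(n+1) + C
integral of 2x^10 dx
= 2/11 * x^11 + C
The coefficient in lowest terms is 2/11, and its numerator is 2

2


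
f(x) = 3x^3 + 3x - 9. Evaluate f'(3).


Differentiate f(x) = 3x^3 + 3x - 9 term by term:
f'(x) = 9x^2 + 3
Substitute x = 3:
f'(3) = 9 * 3^2 + 0 * 3 + 3
= 81 + 0 + 3
= 84

84


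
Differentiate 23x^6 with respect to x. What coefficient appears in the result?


We apply the power rule: d/dx [ax^n] = a*n * x^(n-1)
d/dx [23x^6]
= 23 * 6 * x^(6-1)
= 138x^5
The coefficient is 138

138


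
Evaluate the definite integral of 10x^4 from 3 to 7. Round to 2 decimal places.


Find the antiderivative of 10x^4:
F(x) = 10/5 * x^5
Apply the Fundamental Theorem of Calculus:
F(7) - F(3)
= 10/5 * 7^5 - 10/5 * 3^5
= 10/5 * (16807 - 243)
= 10/5 * 16564
= 33128 = 33128.00

33128.00


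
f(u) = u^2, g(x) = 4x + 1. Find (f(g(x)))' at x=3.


Using the chain rule: (f(g(x)))' = f'(g(x)) * g'(x)
First, find g(3):
g(3) = 4 * 3 + 1 = 13
Next, f'(u) = 2u
And g'(x) = 4
So f'(g(3)) * g'(3)
= 2 * 13 * 4
= 104

104


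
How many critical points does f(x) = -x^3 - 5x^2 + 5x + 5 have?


Find where f'(x) = 0:
f(x) = -x^3 - 5x^2 + 5x + 5
f'(x) = -3x^2 - 10x + 5
This is a quadratic in x. Use the discriminant to count real roots.
Discriminant = (-10)^2 - 4 * (-3) * 5
= 100 - (-60)
= 160
Since discriminant > 0, f'(x) = 0 has 2 real solutions.
Number of critical points: 2

2


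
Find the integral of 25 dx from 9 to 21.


The integral of a constant k over [a, b] equals k * (b - a).
integral from 9 to 21 of 25 dx
= 25 * (21 - 9)
= 25 * 12
= 300

300


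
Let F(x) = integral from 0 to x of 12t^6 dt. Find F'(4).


By the Fundamental Theorem of Calculus (Part 1):
If F(x) = integral from 0 to x of f(t) dt, then F'(x) = f(x)
Here f(t) = 12t^6
So F'(x) = 12x^6
Evaluate at x = 4:
F'(4) = 12 * 4^6
= 12 * 4096
= 49152

49152


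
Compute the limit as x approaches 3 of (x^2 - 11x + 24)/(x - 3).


Direct substitution gives 0/0, so we factor the numerator.
Factor: (x^2 - 11x + 24) = (x - 3)(x - 8)
Cancel the common factor (x - 3):
(x^2 - 11x + 24)/(x - 3) = (x - 8)
Now substitute x = 3:
= (3) - (8) = -5

-5


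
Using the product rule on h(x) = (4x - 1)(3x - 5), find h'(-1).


Let u(x) = 4x - 1 and v(x) = 3x - 5
u'(x) = 4
v'(x) = 3
Product rule: h'(x) = u'(x)*v(x) + u(x)*v'(x)
= 4 * (3x - 5) + (4x - 1) * 3
At x = -1:
u(-1) = 4 * (-1) - 1 = -5
v(-1) = 3 * (-1) - 5 = -8
h'(-1) = 4 * (-8) + (-5) * 3
= -32 - 15
= -47

-47
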